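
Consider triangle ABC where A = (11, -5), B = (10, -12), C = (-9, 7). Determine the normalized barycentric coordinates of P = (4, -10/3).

Signed area of the reference triangle: [ABC] = ½·(11·(-12−7) + 10·(7−(-5)) + (-9)·(-5−(-12))) = ½·(-209 + 120 − 63) = -76.
[PBC] = ½·(4·(-12−7) + 10·(7−(-10/3)) + (-9)·(-10/3−(-12))) = ½·(-76 + 310/3 − 78) = -76/3, so the A-coordinate is (-76/3)/(-76) = 1/3.
[APC] = ½·(11·(-10/3−7) + 4·(7−(-5)) + (-9)·(-5−(-10/3))) = ½·(-341/3 + 48 + 15) = -76/3, so the B-coordinate is 1/3.
[ABP] = ½·(11·(-12−(-10/3)) + 10·(-10/3−(-5)) + 4·(-5−(-12))) = ½·(-286/3 + 50/3 + 28) = -76/3, so the C-coordinate is 1/3.
Check: 1/3 + 1/3 + 1/3 = 1.

(1/3, 1/3, 1/3)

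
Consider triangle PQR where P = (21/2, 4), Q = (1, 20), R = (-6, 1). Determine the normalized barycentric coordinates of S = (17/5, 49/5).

(2/5, 2/5, 1/5)

Signed area of the reference triangle: [PQR] = ½·((21/2)·(20−1) + 1·(1−4) + (-6)·(4−20)) = ½·(399/2 − 3 + 96) = 585/4.
[SQR] = ½·((17/5)·(20−1) + 1·(1−(49/5)) + (-6)·(49/5−20)) = ½·(323/5 − 44/5 + 306/5) = 117/2, so the P-coordinate is (117/2)/(585/4) = 2/5.
[PSR] = ½·((21/2)·(49/5−1) + (17/5)·(1−4) + (-6)·(4−(49/5))) = ½·(462/5 − 51/5 + 174/5) = 117/2, so the Q-coordinate is 2/5.
[PQS] = ½·((21/2)·(20−(49/5)) + 1·(49/5−4) + (17/5)·(4−20)) = ½·(1071/10 + 29/5 − 272/5) = 117/4, so the R-coordinate is 1/5.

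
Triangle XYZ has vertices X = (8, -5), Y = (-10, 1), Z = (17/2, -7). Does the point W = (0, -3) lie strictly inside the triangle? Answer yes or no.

Barycentric coordinates of W: (2/11, 5/11, 4/11).
The three coordinates are positive, positive, positive; a point is interior exactly when all three are positive.

yes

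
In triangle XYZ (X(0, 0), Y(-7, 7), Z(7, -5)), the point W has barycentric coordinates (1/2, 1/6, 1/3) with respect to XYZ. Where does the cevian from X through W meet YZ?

(7/3, -1)

Line XW meets YZ where the X-coordinate vanishes; zeroing W's X-weight and renormalizing leaves Y, Z-weights 1/6 : 1/3 → (1/3, 2/3).
So V = (1/3)·Y + (2/3)·Z = (7/3, -1).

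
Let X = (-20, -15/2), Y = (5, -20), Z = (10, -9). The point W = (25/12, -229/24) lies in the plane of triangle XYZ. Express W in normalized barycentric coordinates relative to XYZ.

Signed area of the reference triangle: [XYZ] = ½·((-20)·(-20−(-9)) + 5·(-9−(-15/2)) + 10·(-15/2−(-20))) = ½·(220 − 15/2 + 125) = 675/4.
[WYZ] = ½·((25/12)·(-20−(-9)) + 5·(-9−(-229/24)) + 10·(-229/24−(-20))) = ½·(-275/12 + 65/24 + 1255/12) = 675/16, so the X-coordinate is (675/16)/(675/4) = 1/4.
[XWZ] = ½·((-20)·(-229/24−(-9)) + (25/12)·(-9−(-15/2)) + 10·(-15/2−(-229/24))) = ½·(65/6 − 25/8 + 245/12) = 225/16, so the Y-coordinate is 1/12.
[XYW] = ½·((-20)·(-20−(-229/24)) + 5·(-229/24−(-15/2)) + (25/12)·(-15/2−(-20))) = ½·(1255/6 − 245/24 + 625/24) = 225/2, so the Z-coordinate is 2/3.

(1/4, 1/12, 2/3)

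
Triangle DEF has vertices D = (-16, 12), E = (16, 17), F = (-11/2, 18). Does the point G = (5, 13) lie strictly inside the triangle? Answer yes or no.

Barycentric coordinates of G: (194/279, 77/93, -146/279).
The three coordinates are positive, positive, negative; a point is interior exactly when all three are positive.

no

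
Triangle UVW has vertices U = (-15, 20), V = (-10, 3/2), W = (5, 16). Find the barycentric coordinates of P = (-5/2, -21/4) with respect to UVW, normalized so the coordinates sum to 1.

(-3/5, 13/10, 3/10)

Signed area of the reference triangle: [UVW] = ½·((-15)·(3/2−16) + (-10)·(16−20) + 5·(20−(3/2))) = ½·(435/2 + 40 + 185/2) = 175.
[PVW] = ½·((-5/2)·(3/2−16) + (-10)·(16−(-21/4)) + 5·(-21/4−(3/2))) = ½·(145/4 − 425/2 − 135/4) = -105, so the U-coordinate is (-105)/175 = -3/5.
[UPW] = ½·((-15)·(-21/4−16) + (-5/2)·(16−20) + 5·(20−(-21/4))) = ½·(1275/4 + 10 + 505/4) = 455/2, so the V-coordinate is 13/10.
[UVP] = ½·((-15)·(3/2−(-21/4)) + (-10)·(-21/4−20) + (-5/2)·(20−(3/2))) = ½·(-405/4 + 505/2 − 185/4) = 105/2, so the W-coordinate is 3/10.
Check: -3/5 + 13/10 + 3/10 = 1.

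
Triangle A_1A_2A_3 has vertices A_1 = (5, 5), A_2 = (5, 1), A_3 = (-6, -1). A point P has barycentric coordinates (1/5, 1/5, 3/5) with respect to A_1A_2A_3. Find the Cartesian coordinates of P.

P = (1/5)·A_1 + (1/5)·A_2 + (3/5)·A_3.
x-coordinate: (1/5)·5 + (1/5)·5 + (3/5)·(-6) = -8/5.
y-coordinate: (1/5)·5 + (1/5)·1 + (3/5)·(-1) = 3/5.

(-8/5, 3/5)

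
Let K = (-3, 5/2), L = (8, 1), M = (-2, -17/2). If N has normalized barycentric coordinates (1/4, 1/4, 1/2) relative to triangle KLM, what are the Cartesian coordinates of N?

(1/4, -27/8)

N = (1/4)·K + (1/4)·L + (1/2)·M.
x-coordinate: (1/4)·(-3) + (1/4)·8 + (1/2)·(-2) = 1/4.
y-coordinate: (1/4)·(5/2) + (1/4)·1 + (1/2)·(-17/2) = -27/8.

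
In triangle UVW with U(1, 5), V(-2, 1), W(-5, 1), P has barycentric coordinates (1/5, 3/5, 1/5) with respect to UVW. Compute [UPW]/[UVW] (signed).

3/5

The signed ratio [UPW]/[UVW] equals the barycentric coordinate of P at vertex V, which is 3/5.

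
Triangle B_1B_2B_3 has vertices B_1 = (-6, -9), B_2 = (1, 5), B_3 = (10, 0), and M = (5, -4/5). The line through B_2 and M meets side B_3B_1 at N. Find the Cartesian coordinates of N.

(6, -9/4)

Barycentric coordinates of M with respect to B_1B_2B_3: (1/5, 1/5, 3/5).
On side B_3B_1 the B_2-coordinate is zero; dropping M's B_2-weight 1/5 and renormalizing the remaining 3/5 : 1/5 gives weights 3/4, 1/4 on B_3, B_1.
N = (3/4)·(10, 0) + (1/4)·(-6, -9) = (6, -9/4).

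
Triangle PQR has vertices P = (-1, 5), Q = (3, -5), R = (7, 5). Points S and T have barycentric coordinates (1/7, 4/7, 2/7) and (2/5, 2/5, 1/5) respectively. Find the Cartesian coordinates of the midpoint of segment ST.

Barycentric coordinates of the midpoint are the average: (19/70, 17/35, 17/70).
Converting: (19/70)·P + (17/35)·Q + (17/70)·R = (101/35, 1/7).

(101/35, 1/7)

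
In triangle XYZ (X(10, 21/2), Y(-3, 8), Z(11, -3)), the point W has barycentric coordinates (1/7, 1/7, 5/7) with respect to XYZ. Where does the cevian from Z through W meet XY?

(7/2, 37/4)

Line ZW meets XY where the Z-coordinate vanishes; zeroing W's Z-weight and renormalizing leaves X, Y-weights 1/7 : 1/7 → (1/2, 1/2).
So V = (1/2)·X + (1/2)·Y = (7/2, 37/4).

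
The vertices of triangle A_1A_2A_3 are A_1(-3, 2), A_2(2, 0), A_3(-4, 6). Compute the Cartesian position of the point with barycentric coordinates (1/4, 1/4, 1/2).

P = (1/4)·A_1 + (1/4)·A_2 + (1/2)·A_3.
x-coordinate: (1/4)·(-3) + (1/4)·2 + (1/2)·(-4) = -9/4.
y-coordinate: (1/4)·2 + (1/4)·0 + (1/2)·6 = 7/2.

(-9/4, 7/2)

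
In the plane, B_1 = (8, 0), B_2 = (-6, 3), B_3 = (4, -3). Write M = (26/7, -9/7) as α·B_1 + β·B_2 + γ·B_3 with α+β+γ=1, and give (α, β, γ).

Signed area of the reference triangle: [B_1B_2B_3] = ½·(8·(3−(-3)) + (-6)·(-3−0) + 4·(0−3)) = ½·(48 + 18 − 12) = 27.
[MB_2B_3] = ½·((26/7)·(3−(-3)) + (-6)·(-3−(-9/7)) + 4·(-9/7−3)) = ½·(156/7 + 72/7 − 120/7) = 54/7, so the B_1-coordinate is (54/7)/27 = 2/7.
[B_1MB_3] = ½·(8·(-9/7−(-3)) + (26/7)·(-3−0) + 4·(0−(-9/7))) = ½·(96/7 − 78/7 + 36/7) = 27/7, so the B_2-coordinate is 1/7.
[B_1B_2M] = ½·(8·(3−(-9/7)) + (-6)·(-9/7−0) + (26/7)·(0−3)) = ½·(240/7 + 54/7 − 78/7) = 108/7, so the B_3-coordinate is 4/7.
Check: 2/7 + 1/7 + 4/7 = 1.

(2/7, 1/7, 4/7)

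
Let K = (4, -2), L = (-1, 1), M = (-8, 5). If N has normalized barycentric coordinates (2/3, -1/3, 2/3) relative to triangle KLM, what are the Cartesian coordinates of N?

N = (2/3)·K + (-1/3)·L + (2/3)·M.
x-coordinate: (2/3)·4 + (-1/3)·(-1) + (2/3)·(-8) = -7/3.
y-coordinate: (2/3)·(-2) + (-1/3)·1 + (2/3)·5 = 5/3.

(-7/3, 5/3)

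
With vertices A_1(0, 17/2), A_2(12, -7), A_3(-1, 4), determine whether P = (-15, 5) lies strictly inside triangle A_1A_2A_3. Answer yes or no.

no

Barycentric coordinates of P: (-282/139, -128/139, 549/139).
The three coordinates are negative, negative, positive; a point is interior exactly when all three are positive.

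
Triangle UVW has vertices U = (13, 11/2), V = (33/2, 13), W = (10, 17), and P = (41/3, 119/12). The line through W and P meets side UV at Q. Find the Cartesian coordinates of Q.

Barycentric coordinates of P with respect to UVW: (1/2, 1/3, 1/6).
On side UV the W-coordinate is zero; dropping P's W-weight 1/6 and renormalizing the remaining 1/2 : 1/3 gives weights 3/5, 2/5 on U, V.
Q = (3/5)·(13, 11/2) + (2/5)·(33/2, 13) = (72/5, 17/2).

(72/5, 17/2)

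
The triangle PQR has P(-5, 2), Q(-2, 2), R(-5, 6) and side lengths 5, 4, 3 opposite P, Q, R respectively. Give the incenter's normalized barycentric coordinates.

The incenter has barycentric coordinates proportional to the opposite side lengths: (5 : 4 : 3).
Normalizing by 5+4+3 = 12 gives (5/12, 1/3, 1/4).

(5/12, 1/3, 1/4)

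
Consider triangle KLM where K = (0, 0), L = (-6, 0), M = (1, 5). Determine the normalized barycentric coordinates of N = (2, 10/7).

Signed area of the reference triangle: [KLM] = ½·(0·(0−5) + (-6)·(5−0) + 1·(0−0)) = ½·(0 − 30 + 0) = -15.
[NLM] = ½·(2·(0−5) + (-6)·(5−(10/7)) + 1·(10/7−0)) = ½·(-10 − 150/7 + 10/7) = -15, so the K-coordinate is (-15)/(-15) = 1.
[KNM] = ½·(0·(10/7−5) + 2·(5−0) + 1·(0−(10/7))) = ½·(0 + 10 − 10/7) = 30/7, so the L-coordinate is -2/7.
[KLN] = ½·(0·(0−(10/7)) + (-6)·(10/7−0) + 2·(0−0)) = ½·(0 − 60/7 + 0) = -30/7, so the M-coordinate is 2/7.

(1, -2/7, 2/7)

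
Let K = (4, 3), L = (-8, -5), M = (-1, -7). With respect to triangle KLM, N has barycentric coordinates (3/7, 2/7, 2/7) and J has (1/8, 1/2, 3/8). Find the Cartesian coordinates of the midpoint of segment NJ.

Barycentric coordinates of the midpoint are the average: (31/112, 11/28, 37/112).
Converting: (31/112)·K + (11/28)·L + (37/112)·M = (-265/112, -193/56).

(-265/112, -193/56)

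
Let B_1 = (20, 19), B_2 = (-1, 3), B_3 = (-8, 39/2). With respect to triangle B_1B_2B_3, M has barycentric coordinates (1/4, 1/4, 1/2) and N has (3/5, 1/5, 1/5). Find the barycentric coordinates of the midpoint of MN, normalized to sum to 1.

Since both coordinate triples sum to 1, the midpoint's barycentrics are the componentwise average.
(1/4+3/5)/2 = 17/40; similarly 9/40 and 7/20.

(17/40, 9/40, 7/20)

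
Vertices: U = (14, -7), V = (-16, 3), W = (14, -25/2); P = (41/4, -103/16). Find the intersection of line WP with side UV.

(68/7, -39/7)

Barycentric coordinates of P with respect to UVW: (3/4, 1/8, 1/8).
On side UV the W-coordinate is zero; dropping P's W-weight 1/8 and renormalizing the remaining 3/4 : 1/8 gives weights 6/7, 1/7 on U, V.
Q = (6/7)·(14, -7) + (1/7)·(-16, 3) = (68/7, -39/7).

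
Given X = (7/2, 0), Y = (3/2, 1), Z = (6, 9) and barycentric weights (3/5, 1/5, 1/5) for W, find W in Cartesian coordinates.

W = (3/5)·X + (1/5)·Y + (1/5)·Z.
x-coordinate: (3/5)·(7/2) + (1/5)·(3/2) + (1/5)·6 = 18/5.
y-coordinate: (3/5)·0 + (1/5)·1 + (1/5)·9 = 2.

(18/5, 2)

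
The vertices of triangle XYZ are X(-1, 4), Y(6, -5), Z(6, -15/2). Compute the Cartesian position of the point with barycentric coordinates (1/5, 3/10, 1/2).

W = (1/5)·X + (3/10)·Y + (1/2)·Z.
x-coordinate: (1/5)·(-1) + (3/10)·6 + (1/2)·6 = 23/5.
y-coordinate: (1/5)·4 + (3/10)·(-5) + (1/2)·(-15/2) = -89/20.

(23/5, -89/20)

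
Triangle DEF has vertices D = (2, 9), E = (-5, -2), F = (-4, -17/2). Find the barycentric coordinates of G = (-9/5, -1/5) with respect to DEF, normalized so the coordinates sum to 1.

(2/5, 1/5, 2/5)

Signed area of the reference triangle: [DEF] = ½·(2·(-2−(-17/2)) + (-5)·(-17/2−9) + (-4)·(9−(-2))) = ½·(13 + 175/2 − 44) = 113/4.
[GEF] = ½·((-9/5)·(-2−(-17/2)) + (-5)·(-17/2−(-1/5)) + (-4)·(-1/5−(-2))) = ½·(-117/10 + 83/2 − 36/5) = 113/10, so the D-coordinate is (113/10)/(113/4) = 2/5.
[DGF] = ½·(2·(-1/5−(-17/2)) + (-9/5)·(-17/2−9) + (-4)·(9−(-1/5))) = ½·(83/5 + 63/2 − 184/5) = 113/20, so the E-coordinate is 1/5.
[DEG] = ½·(2·(-2−(-1/5)) + (-5)·(-1/5−9) + (-9/5)·(9−(-2))) = ½·(-18/5 + 46 − 99/5) = 113/10, so the F-coordinate is 2/5.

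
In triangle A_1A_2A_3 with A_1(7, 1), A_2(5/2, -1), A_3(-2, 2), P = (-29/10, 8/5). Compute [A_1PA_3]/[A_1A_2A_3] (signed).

[A_1A_2A_3] = ½·(7·(-1−2) + (5/2)·(2−1) + (-2)·(1−(-1))) = ½·(-21 + 5/2 − 4) = -45/4.
[A_1PA_3] = ½·(7·(8/5−2) + (-29/10)·(2−1) + (-2)·(1−(8/5))) = ½·(-14/5 − 29/10 + 6/5) = -9/4, so the ratio is (-9/4)/(-45/4) = 1/5.

1/5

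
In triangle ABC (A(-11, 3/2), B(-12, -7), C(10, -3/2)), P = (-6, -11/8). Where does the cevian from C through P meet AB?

Barycentric coordinates of P with respect to ABC: (1/2, 1/4, 1/4).
On side AB the C-coordinate is zero; dropping P's C-weight 1/4 and renormalizing the remaining 1/2 : 1/4 gives weights 2/3, 1/3 on A, B.
Q = (2/3)·(-11, 3/2) + (1/3)·(-12, -7) = (-34/3, -4/3).

(-34/3, -4/3)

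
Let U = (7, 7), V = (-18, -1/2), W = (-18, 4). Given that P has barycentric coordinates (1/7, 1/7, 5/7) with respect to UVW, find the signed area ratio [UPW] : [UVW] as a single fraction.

1/7

The signed ratio [UPW]/[UVW] equals the barycentric coordinate of P at vertex V, which is 1/7.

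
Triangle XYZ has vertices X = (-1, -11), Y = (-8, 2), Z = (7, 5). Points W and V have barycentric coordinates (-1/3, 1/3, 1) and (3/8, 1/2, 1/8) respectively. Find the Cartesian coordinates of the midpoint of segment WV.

(7/12, 41/12)

Barycentric coordinates of the midpoint are the average: (1/48, 5/12, 9/16).
Converting: (1/48)·X + (5/12)·Y + (9/16)·Z = (7/12, 41/12).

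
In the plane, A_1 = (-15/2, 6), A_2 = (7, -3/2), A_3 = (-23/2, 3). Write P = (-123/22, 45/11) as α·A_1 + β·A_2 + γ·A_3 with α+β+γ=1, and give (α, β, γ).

(7/11, 2/11, 2/11)

Signed area of the reference triangle: [A_1A_2A_3] = ½·((-15/2)·(-3/2−3) + 7·(3−6) + (-23/2)·(6−(-3/2))) = ½·(135/4 − 21 − 345/4) = -147/4.
[PA_2A_3] = ½·((-123/22)·(-3/2−3) + 7·(3−(45/11)) + (-23/2)·(45/11−(-3/2))) = ½·(1107/44 − 84/11 − 2829/44) = -1029/44, so the A_1-coordinate is (-1029/44)/(-147/4) = 7/11.
[A_1PA_3] = ½·((-15/2)·(45/11−3) + (-123/22)·(3−6) + (-23/2)·(6−(45/11))) = ½·(-90/11 + 369/22 − 483/22) = -147/22, so the A_2-coordinate is 2/11.
[A_1A_2P] = ½·((-15/2)·(-3/2−(45/11)) + 7·(45/11−6) + (-123/22)·(6−(-3/2))) = ½·(1845/44 − 147/11 − 1845/44) = -147/22, so the A_3-coordinate is 2/11.
Check: 7/11 + 2/11 + 2/11 = 1.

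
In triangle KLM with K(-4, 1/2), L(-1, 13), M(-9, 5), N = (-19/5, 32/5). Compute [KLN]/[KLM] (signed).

1/5

[KLM] = ½·((-4)·(13−5) + (-1)·(5−(1/2)) + (-9)·(1/2−13)) = ½·(-32 − 9/2 + 225/2) = 38.
[KLN] = ½·((-4)·(13−(32/5)) + (-1)·(32/5−(1/2)) + (-19/5)·(1/2−13)) = ½·(-132/5 − 59/10 + 95/2) = 38/5, so the ratio is (38/5)/38 = 1/5.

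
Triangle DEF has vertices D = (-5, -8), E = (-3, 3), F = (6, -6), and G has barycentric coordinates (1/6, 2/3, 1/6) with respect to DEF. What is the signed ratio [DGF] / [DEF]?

2/3

The signed ratio [DGF]/[DEF] equals the barycentric coordinate of G at vertex E, which is 2/3.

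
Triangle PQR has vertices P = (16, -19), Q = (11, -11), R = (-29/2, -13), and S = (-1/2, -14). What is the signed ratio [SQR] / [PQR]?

[PQR] = ½·(16·(-11−(-13)) + 11·(-13−(-19)) + (-29/2)·(-19−(-11))) = ½·(32 + 66 + 116) = 107.
[SQR] = ½·((-1/2)·(-11−(-13)) + 11·(-13−(-14)) + (-29/2)·(-14−(-11))) = ½·(-1 + 11 + 87/2) = 107/4, so the ratio is (107/4)/107 = 1/4.

1/4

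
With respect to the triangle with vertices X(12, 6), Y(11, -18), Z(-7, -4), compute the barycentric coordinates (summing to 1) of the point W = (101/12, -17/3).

Signed area of the reference triangle: [XYZ] = ½·(12·(-18−(-4)) + 11·(-4−6) + (-7)·(6−(-18))) = ½·(-168 − 110 − 168) = -223.
[WYZ] = ½·((101/12)·(-18−(-4)) + 11·(-4−(-17/3)) + (-7)·(-17/3−(-18))) = ½·(-707/6 + 55/3 − 259/3) = -1115/12, so the X-coordinate is (-1115/12)/(-223) = 5/12.
[XWZ] = ½·(12·(-17/3−(-4)) + (101/12)·(-4−6) + (-7)·(6−(-17/3))) = ½·(-20 − 505/6 − 245/3) = -1115/12, so the Y-coordinate is 5/12.
[XYW] = ½·(12·(-18−(-17/3)) + 11·(-17/3−6) + (101/12)·(6−(-18))) = ½·(-148 − 385/3 + 202) = -223/6, so the Z-coordinate is 1/6.
Check: 5/12 + 5/12 + 1/6 = 1.

(5/12, 5/12, 1/6)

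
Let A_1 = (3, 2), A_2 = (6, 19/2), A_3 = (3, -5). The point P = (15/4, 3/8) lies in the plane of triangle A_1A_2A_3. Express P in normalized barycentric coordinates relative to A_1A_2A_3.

(1/4, 1/4, 1/2)

Signed area of the reference triangle: [A_1A_2A_3] = ½·(3·(19/2−(-5)) + 6·(-5−2) + 3·(2−(19/2))) = ½·(87/2 − 42 − 45/2) = -21/2.
[PA_2A_3] = ½·((15/4)·(19/2−(-5)) + 6·(-5−(3/8)) + 3·(3/8−(19/2))) = ½·(435/8 − 129/4 − 219/8) = -21/8, so the A_1-coordinate is (-21/8)/(-21/2) = 1/4.
[A_1PA_3] = ½·(3·(3/8−(-5)) + (15/4)·(-5−2) + 3·(2−(3/8))) = ½·(129/8 − 105/4 + 39/8) = -21/8, so the A_2-coordinate is 1/4.
[A_1A_2P] = ½·(3·(19/2−(3/8)) + 6·(3/8−2) + (15/4)·(2−(19/2))) = ½·(219/8 − 39/4 − 225/8) = -21/4, so the A_3-coordinate is 1/2.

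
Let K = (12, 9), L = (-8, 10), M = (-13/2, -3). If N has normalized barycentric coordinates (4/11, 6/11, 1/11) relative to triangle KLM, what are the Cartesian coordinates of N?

(-13/22, 93/11)

N = (4/11)·K + (6/11)·L + (1/11)·M.
x-coordinate: (4/11)·12 + (6/11)·(-8) + (1/11)·(-13/2) = -13/22.
y-coordinate: (4/11)·9 + (6/11)·10 + (1/11)·(-3) = 93/11.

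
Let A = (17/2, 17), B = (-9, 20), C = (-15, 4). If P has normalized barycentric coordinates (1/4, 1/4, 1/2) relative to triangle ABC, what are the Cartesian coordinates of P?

P = (1/4)·A + (1/4)·B + (1/2)·C.
x-coordinate: (1/4)·(17/2) + (1/4)·(-9) + (1/2)·(-15) = -61/8.
y-coordinate: (1/4)·17 + (1/4)·20 + (1/2)·4 = 45/4.

(-61/8, 45/4)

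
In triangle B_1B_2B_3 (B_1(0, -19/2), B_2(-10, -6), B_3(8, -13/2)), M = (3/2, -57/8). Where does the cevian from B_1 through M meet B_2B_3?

Barycentric coordinates of M with respect to B_1B_2B_3: (1/4, 1/4, 1/2).
On side B_2B_3 the B_1-coordinate is zero; dropping M's B_1-weight 1/4 and renormalizing the remaining 1/4 : 1/2 gives weights 1/3, 2/3 on B_2, B_3.
N = (1/3)·(-10, -6) + (2/3)·(8, -13/2) = (2, -19/3).

(2, -19/3)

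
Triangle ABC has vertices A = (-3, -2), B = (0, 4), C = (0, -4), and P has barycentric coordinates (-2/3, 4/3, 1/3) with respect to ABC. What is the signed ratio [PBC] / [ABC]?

-2/3

The signed ratio [PBC]/[ABC] equals the barycentric coordinate of P at vertex A, which is -2/3.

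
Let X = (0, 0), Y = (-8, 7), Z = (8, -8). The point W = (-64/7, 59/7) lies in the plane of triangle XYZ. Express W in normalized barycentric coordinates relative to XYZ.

(5/7, 5/7, -3/7)

Signed area of the reference triangle: [XYZ] = ½·(0·(7−(-8)) + (-8)·(-8−0) + 8·(0−7)) = ½·(0 + 64 − 56) = 4.
[WYZ] = ½·((-64/7)·(7−(-8)) + (-8)·(-8−(59/7)) + 8·(59/7−7)) = ½·(-960/7 + 920/7 + 80/7) = 20/7, so the X-coordinate is (20/7)/4 = 5/7.
[XWZ] = ½·(0·(59/7−(-8)) + (-64/7)·(-8−0) + 8·(0−(59/7))) = ½·(0 + 512/7 − 472/7) = 20/7, so the Y-coordinate is 5/7.
[XYW] = ½·(0·(7−(59/7)) + (-8)·(59/7−0) + (-64/7)·(0−7)) = ½·(0 − 472/7 + 64) = -12/7, so the Z-coordinate is -3/7.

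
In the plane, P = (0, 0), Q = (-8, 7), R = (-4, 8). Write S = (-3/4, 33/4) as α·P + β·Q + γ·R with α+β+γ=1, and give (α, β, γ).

Signed area of the reference triangle: [PQR] = ½·(0·(7−8) + (-8)·(8−0) + (-4)·(0−7)) = ½·(0 − 64 + 28) = -18.
[SQR] = ½·((-3/4)·(7−8) + (-8)·(8−(33/4)) + (-4)·(33/4−7)) = ½·(3/4 + 2 − 5) = -9/8, so the P-coordinate is (-9/8)/(-18) = 1/16.
[PSR] = ½·(0·(33/4−8) + (-3/4)·(8−0) + (-4)·(0−(33/4))) = ½·(0 − 6 + 33) = 27/2, so the Q-coordinate is -3/4.
[PQS] = ½·(0·(7−(33/4)) + (-8)·(33/4−0) + (-3/4)·(0−7)) = ½·(0 − 66 + 21/4) = -243/8, so the R-coordinate is 27/16.
Check: 1/16 − 3/4 + 27/16 = 1.

(1/16, -3/4, 27/16)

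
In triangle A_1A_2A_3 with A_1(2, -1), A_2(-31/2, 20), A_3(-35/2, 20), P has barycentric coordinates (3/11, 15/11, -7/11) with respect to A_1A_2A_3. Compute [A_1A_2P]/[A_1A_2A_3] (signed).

The signed ratio [A_1A_2P]/[A_1A_2A_3] equals the barycentric coordinate of P at vertex A_3, which is -7/11.

-7/11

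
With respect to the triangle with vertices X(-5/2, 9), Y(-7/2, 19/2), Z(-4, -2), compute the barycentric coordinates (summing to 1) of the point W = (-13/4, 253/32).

Signed area of the reference triangle: [XYZ] = ½·((-5/2)·(19/2−(-2)) + (-7/2)·(-2−9) + (-4)·(9−(19/2))) = ½·(-115/4 + 77/2 + 2) = 47/8.
[WYZ] = ½·((-13/4)·(19/2−(-2)) + (-7/2)·(-2−(253/32)) + (-4)·(253/32−(19/2))) = ½·(-299/8 + 2219/64 + 51/8) = 235/128, so the X-coordinate is (235/128)/(47/8) = 5/16.
[XWZ] = ½·((-5/2)·(253/32−(-2)) + (-13/4)·(-2−9) + (-4)·(9−(253/32))) = ½·(-1585/64 + 143/4 − 35/8) = 423/128, so the Y-coordinate is 9/16.
[XYW] = ½·((-5/2)·(19/2−(253/32)) + (-7/2)·(253/32−9) + (-13/4)·(9−(19/2))) = ½·(-255/64 + 245/64 + 13/8) = 47/64, so the Z-coordinate is 1/8.
Check: 5/16 + 9/16 + 1/8 = 1.

(5/16, 9/16, 1/8)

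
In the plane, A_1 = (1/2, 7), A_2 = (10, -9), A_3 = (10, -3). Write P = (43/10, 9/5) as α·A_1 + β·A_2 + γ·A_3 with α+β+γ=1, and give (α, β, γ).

Signed area of the reference triangle: [A_1A_2A_3] = ½·((1/2)·(-9−(-3)) + 10·(-3−7) + 10·(7−(-9))) = ½·(-3 − 100 + 160) = 57/2.
[PA_2A_3] = ½·((43/10)·(-9−(-3)) + 10·(-3−(9/5)) + 10·(9/5−(-9))) = ½·(-129/5 − 48 + 108) = 171/10, so the A_1-coordinate is (171/10)/(57/2) = 3/5.
[A_1PA_3] = ½·((1/2)·(9/5−(-3)) + (43/10)·(-3−7) + 10·(7−(9/5))) = ½·(12/5 − 43 + 52) = 57/10, so the A_2-coordinate is 1/5.
[A_1A_2P] = ½·((1/2)·(-9−(9/5)) + 10·(9/5−7) + (43/10)·(7−(-9))) = ½·(-27/5 − 52 + 344/5) = 57/10, so the A_3-coordinate is 1/5.
Check: 3/5 + 1/5 + 1/5 = 1.

(3/5, 1/5, 1/5)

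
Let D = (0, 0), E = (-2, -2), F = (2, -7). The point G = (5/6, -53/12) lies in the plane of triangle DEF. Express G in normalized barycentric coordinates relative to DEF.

(1/4, 1/6, 7/12)

Signed area of the reference triangle: [DEF] = ½·(0·(-2−(-7)) + (-2)·(-7−0) + 2·(0−(-2))) = ½·(0 + 14 + 4) = 9.
[GEF] = ½·((5/6)·(-2−(-7)) + (-2)·(-7−(-53/12)) + 2·(-53/12−(-2))) = ½·(25/6 + 31/6 − 29/6) = 9/4, so the D-coordinate is (9/4)/9 = 1/4.
[DGF] = ½·(0·(-53/12−(-7)) + (5/6)·(-7−0) + 2·(0−(-53/12))) = ½·(0 − 35/6 + 53/6) = 3/2, so the E-coordinate is 1/6.
[DEG] = ½·(0·(-2−(-53/12)) + (-2)·(-53/12−0) + (5/6)·(0−(-2))) = ½·(0 + 53/6 + 5/3) = 21/4, so the F-coordinate is 7/12.
Check: 1/4 + 1/6 + 7/12 = 1.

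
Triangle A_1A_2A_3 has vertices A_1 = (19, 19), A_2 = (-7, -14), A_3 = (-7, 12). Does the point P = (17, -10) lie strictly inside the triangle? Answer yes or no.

Barycentric coordinates of P: (12/13, 185/169, -172/169).
The three coordinates are positive, positive, negative; a point is interior exactly when all three are positive.

no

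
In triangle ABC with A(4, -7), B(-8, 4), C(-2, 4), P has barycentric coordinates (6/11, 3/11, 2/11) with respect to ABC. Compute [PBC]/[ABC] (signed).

6/11

The signed ratio [PBC]/[ABC] equals the barycentric coordinate of P at vertex A, which is 6/11.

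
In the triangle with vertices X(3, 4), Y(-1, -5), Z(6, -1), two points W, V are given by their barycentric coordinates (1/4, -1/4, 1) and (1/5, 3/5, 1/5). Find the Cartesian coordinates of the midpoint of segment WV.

(41/10, -23/40)

Barycentric coordinates of the midpoint are the average: (9/40, 7/40, 3/5).
Converting: (9/40)·X + (7/40)·Y + (3/5)·Z = (41/10, -23/40).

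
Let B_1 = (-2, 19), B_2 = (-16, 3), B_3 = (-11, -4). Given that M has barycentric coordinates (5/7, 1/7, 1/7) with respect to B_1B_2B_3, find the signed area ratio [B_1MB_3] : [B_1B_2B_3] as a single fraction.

1/7

The signed ratio [B_1MB_3]/[B_1B_2B_3] equals the barycentric coordinate of M at vertex B_2, which is 1/7.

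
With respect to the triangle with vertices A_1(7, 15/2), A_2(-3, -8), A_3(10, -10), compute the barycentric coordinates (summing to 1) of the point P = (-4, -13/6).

Signed area of the reference triangle: [A_1A_2A_3] = ½·(7·(-8−(-10)) + (-3)·(-10−(15/2)) + 10·(15/2−(-8))) = ½·(14 + 105/2 + 155) = 443/4.
[PA_2A_3] = ½·((-4)·(-8−(-10)) + (-3)·(-10−(-13/6)) + 10·(-13/6−(-8))) = ½·(-8 + 47/2 + 175/3) = 443/12, so the A_1-coordinate is (443/12)/(443/4) = 1/3.
[A_1PA_3] = ½·(7·(-13/6−(-10)) + (-4)·(-10−(15/2)) + 10·(15/2−(-13/6))) = ½·(329/6 + 70 + 290/3) = 443/4, so the A_2-coordinate is 1.
[A_1A_2P] = ½·(7·(-8−(-13/6)) + (-3)·(-13/6−(15/2)) + (-4)·(15/2−(-8))) = ½·(-245/6 + 29 − 62) = -443/12, so the A_3-coordinate is -1/3.
Check: 1/3 + 1 − 1/3 = 1.

(1/3, 1, -1/3)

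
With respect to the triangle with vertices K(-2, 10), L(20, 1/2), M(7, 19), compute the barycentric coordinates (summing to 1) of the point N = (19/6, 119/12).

Signed area of the reference triangle: [KLM] = ½·((-2)·(1/2−19) + 20·(19−10) + 7·(10−(1/2))) = ½·(37 + 180 + 133/2) = 567/4.
[NLM] = ½·((19/6)·(1/2−19) + 20·(19−(119/12)) + 7·(119/12−(1/2))) = ½·(-703/12 + 545/3 + 791/12) = 189/2, so the K-coordinate is (189/2)/(567/4) = 2/3.
[KNM] = ½·((-2)·(119/12−19) + (19/6)·(19−10) + 7·(10−(119/12))) = ½·(109/6 + 57/2 + 7/12) = 189/8, so the L-coordinate is 1/6.
[KLN] = ½·((-2)·(1/2−(119/12)) + 20·(119/12−10) + (19/6)·(10−(1/2))) = ½·(113/6 − 5/3 + 361/12) = 189/8, so the M-coordinate is 1/6.
Check: 2/3 + 1/6 + 1/6 = 1.

(2/3, 1/6, 1/6)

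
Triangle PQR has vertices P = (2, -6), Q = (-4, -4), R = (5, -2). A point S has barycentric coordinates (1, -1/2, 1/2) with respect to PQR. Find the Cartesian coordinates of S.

S = 1·P + (-1/2)·Q + (1/2)·R.
x-coordinate: 1·2 + (-1/2)·(-4) + (1/2)·5 = 13/2.
y-coordinate: 1·(-6) + (-1/2)·(-4) + (1/2)·(-2) = -5.

(13/2, -5)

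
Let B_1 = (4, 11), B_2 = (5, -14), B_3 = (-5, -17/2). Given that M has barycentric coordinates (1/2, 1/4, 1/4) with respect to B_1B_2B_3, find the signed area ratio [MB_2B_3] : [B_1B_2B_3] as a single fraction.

The signed ratio [MB_2B_3]/[B_1B_2B_3] equals the barycentric coordinate of M at vertex B_1, which is 1/2.

1/2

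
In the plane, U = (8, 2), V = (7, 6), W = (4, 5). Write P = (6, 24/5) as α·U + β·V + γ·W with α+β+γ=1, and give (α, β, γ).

(1/5, 2/5, 2/5)

Signed area of the reference triangle: [UVW] = ½·(8·(6−5) + 7·(5−2) + 4·(2−6)) = ½·(8 + 21 − 16) = 13/2.
[PVW] = ½·(6·(6−5) + 7·(5−(24/5)) + 4·(24/5−6)) = ½·(6 + 7/5 − 24/5) = 13/10, so the U-coordinate is (13/10)/(13/2) = 1/5.
[UPW] = ½·(8·(24/5−5) + 6·(5−2) + 4·(2−(24/5))) = ½·(-8/5 + 18 − 56/5) = 13/5, so the V-coordinate is 2/5.
[UVP] = ½·(8·(6−(24/5)) + 7·(24/5−2) + 6·(2−6)) = ½·(48/5 + 98/5 − 24) = 13/5, so the W-coordinate is 2/5.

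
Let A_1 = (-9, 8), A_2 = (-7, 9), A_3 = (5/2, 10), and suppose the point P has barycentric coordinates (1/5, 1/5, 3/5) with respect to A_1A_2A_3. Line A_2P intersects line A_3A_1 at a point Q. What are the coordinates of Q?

(-3/8, 19/2)

Line A_2P meets A_3A_1 where the A_2-coordinate vanishes; zeroing P's A_2-weight and renormalizing leaves A_3, A_1-weights 3/5 : 1/5 → (3/4, 1/4).
So Q = (3/4)·A_3 + (1/4)·A_1 = (-3/8, 19/2).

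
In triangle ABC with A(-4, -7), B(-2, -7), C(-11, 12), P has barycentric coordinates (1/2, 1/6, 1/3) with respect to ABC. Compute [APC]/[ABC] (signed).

The signed ratio [APC]/[ABC] equals the barycentric coordinate of P at vertex B, which is 1/6.

1/6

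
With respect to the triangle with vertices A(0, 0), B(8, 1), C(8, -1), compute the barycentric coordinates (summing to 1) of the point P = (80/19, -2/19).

(9/19, 4/19, 6/19)

Signed area of the reference triangle: [ABC] = ½·(0·(1−(-1)) + 8·(-1−0) + 8·(0−1)) = ½·(0 − 8 − 8) = -8.
[PBC] = ½·((80/19)·(1−(-1)) + 8·(-1−(-2/19)) + 8·(-2/19−1)) = ½·(160/19 − 136/19 − 168/19) = -72/19, so the A-coordinate is (-72/19)/(-8) = 9/19.
[APC] = ½·(0·(-2/19−(-1)) + (80/19)·(-1−0) + 8·(0−(-2/19))) = ½·(0 − 80/19 + 16/19) = -32/19, so the B-coordinate is 4/19.
[ABP] = ½·(0·(1−(-2/19)) + 8·(-2/19−0) + (80/19)·(0−1)) = ½·(0 − 16/19 − 80/19) = -48/19, so the C-coordinate is 6/19.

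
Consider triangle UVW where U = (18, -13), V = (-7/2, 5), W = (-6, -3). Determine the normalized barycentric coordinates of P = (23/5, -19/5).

Signed area of the reference triangle: [UVW] = ½·(18·(5−(-3)) + (-7/2)·(-3−(-13)) + (-6)·(-13−5)) = ½·(144 − 35 + 108) = 217/2.
[PVW] = ½·((23/5)·(5−(-3)) + (-7/2)·(-3−(-19/5)) + (-6)·(-19/5−5)) = ½·(184/5 − 14/5 + 264/5) = 217/5, so the U-coordinate is (217/5)/(217/2) = 2/5.
[UPW] = ½·(18·(-19/5−(-3)) + (23/5)·(-3−(-13)) + (-6)·(-13−(-19/5))) = ½·(-72/5 + 46 + 276/5) = 217/5, so the V-coordinate is 2/5.
[UVP] = ½·(18·(5−(-19/5)) + (-7/2)·(-19/5−(-13)) + (23/5)·(-13−5)) = ½·(792/5 − 161/5 − 414/5) = 217/10, so the W-coordinate is 1/5.

(2/5, 2/5, 1/5)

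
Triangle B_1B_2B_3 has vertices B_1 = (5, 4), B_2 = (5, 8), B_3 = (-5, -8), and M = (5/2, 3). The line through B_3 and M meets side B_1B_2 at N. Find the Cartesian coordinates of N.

(5, 20/3)

Barycentric coordinates of M with respect to B_1B_2B_3: (1/4, 1/2, 1/4).
On side B_1B_2 the B_3-coordinate is zero; dropping M's B_3-weight 1/4 and renormalizing the remaining 1/4 : 1/2 gives weights 1/3, 2/3 on B_1, B_2.
N = (1/3)·(5, 4) + (2/3)·(5, 8) = (5, 20/3).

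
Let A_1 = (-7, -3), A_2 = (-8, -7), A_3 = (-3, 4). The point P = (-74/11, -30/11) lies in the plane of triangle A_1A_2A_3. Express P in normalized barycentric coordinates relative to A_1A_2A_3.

Signed area of the reference triangle: [A_1A_2A_3] = ½·((-7)·(-7−4) + (-8)·(4−(-3)) + (-3)·(-3−(-7))) = ½·(77 − 56 − 12) = 9/2.
[PA_2A_3] = ½·((-74/11)·(-7−4) + (-8)·(4−(-30/11)) + (-3)·(-30/11−(-7))) = ½·(74 − 592/11 − 141/11) = 81/22, so the A_1-coordinate is (81/22)/(9/2) = 9/11.
[A_1PA_3] = ½·((-7)·(-30/11−4) + (-74/11)·(4−(-3)) + (-3)·(-3−(-30/11))) = ½·(518/11 − 518/11 + 9/11) = 9/22, so the A_2-coordinate is 1/11.
[A_1A_2P] = ½·((-7)·(-7−(-30/11)) + (-8)·(-30/11−(-3)) + (-74/11)·(-3−(-7))) = ½·(329/11 − 24/11 − 296/11) = 9/22, so the A_3-coordinate is 1/11.
Check: 9/11 + 1/11 + 1/11 = 1.

(9/11, 1/11, 1/11)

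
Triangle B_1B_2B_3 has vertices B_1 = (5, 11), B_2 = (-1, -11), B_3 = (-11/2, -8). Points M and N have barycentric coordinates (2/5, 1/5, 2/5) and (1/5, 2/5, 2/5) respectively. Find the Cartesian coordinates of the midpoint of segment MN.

Barycentric coordinates of the midpoint are the average: (3/10, 3/10, 2/5).
Converting: (3/10)·B_1 + (3/10)·B_2 + (2/5)·B_3 = (-1, -16/5).

(-1, -16/5)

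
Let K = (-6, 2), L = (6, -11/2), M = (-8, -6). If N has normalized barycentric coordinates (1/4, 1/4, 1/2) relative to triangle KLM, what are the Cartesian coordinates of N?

(-4, -31/8)

N = (1/4)·K + (1/4)·L + (1/2)·M.
x-coordinate: (1/4)·(-6) + (1/4)·6 + (1/2)·(-8) = -4.
y-coordinate: (1/4)·2 + (1/4)·(-11/2) + (1/2)·(-6) = -31/8.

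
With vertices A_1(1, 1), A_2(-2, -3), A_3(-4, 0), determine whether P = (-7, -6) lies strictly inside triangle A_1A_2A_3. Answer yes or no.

no

Barycentric coordinates of P: (-21/17, 27/17, 11/17).
The three coordinates are negative, positive, positive; a point is interior exactly when all three are positive.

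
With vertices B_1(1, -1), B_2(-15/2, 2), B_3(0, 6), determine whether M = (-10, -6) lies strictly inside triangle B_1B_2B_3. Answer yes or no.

no

Barycentric coordinates of M: (100/113, 164/113, -151/113).
The three coordinates are positive, positive, negative; a point is interior exactly when all three are positive.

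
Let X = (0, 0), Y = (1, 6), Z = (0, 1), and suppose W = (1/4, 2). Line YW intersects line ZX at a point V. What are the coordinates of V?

(0, 2/3)

Barycentric coordinates of W with respect to XYZ: (1/4, 1/4, 1/2).
On side ZX the Y-coordinate is zero; dropping W's Y-weight 1/4 and renormalizing the remaining 1/2 : 1/4 gives weights 2/3, 1/3 on Z, X.
V = (2/3)·(0, 1) + (1/3)·(0, 0) = (0, 2/3).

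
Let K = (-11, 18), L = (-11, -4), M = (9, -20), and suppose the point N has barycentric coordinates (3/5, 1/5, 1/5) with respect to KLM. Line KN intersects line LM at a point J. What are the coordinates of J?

Line KN meets LM where the K-coordinate vanishes; zeroing N's K-weight and renormalizing leaves L, M-weights 1/5 : 1/5 → (1/2, 1/2).
So J = (1/2)·L + (1/2)·M = (-1, -12).

(-1, -12)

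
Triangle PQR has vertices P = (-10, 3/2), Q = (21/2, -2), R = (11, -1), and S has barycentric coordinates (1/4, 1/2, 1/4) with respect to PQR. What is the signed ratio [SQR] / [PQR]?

1/4

The signed ratio [SQR]/[PQR] equals the barycentric coordinate of S at vertex P, which is 1/4.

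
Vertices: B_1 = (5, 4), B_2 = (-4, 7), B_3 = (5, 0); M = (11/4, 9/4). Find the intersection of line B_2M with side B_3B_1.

Barycentric coordinates of M with respect to B_1B_2B_3: (1/8, 1/4, 5/8).
On side B_3B_1 the B_2-coordinate is zero; dropping M's B_2-weight 1/4 and renormalizing the remaining 5/8 : 1/8 gives weights 5/6, 1/6 on B_3, B_1.
N = (5/6)·(5, 0) + (1/6)·(5, 4) = (5, 2/3).

(5, 2/3)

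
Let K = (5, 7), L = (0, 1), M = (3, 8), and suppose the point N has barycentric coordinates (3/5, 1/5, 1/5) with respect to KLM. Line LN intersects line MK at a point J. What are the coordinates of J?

(9/2, 29/4)

Line LN meets MK where the L-coordinate vanishes; zeroing N's L-weight and renormalizing leaves M, K-weights 1/5 : 3/5 → (1/4, 3/4).
So J = (1/4)·M + (3/4)·K = (9/2, 29/4).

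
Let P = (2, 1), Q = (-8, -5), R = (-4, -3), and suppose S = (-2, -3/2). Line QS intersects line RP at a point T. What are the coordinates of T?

Barycentric coordinates of S with respect to PQR: (1/2, 1/4, 1/4).
On side RP the Q-coordinate is zero; dropping S's Q-weight 1/4 and renormalizing the remaining 1/4 : 1/2 gives weights 1/3, 2/3 on R, P.
T = (1/3)·(-4, -3) + (2/3)·(2, 1) = (0, -1/3).

(0, -1/3)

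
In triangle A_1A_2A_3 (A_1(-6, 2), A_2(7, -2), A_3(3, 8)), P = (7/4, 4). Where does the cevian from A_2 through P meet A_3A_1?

(0, 6)

Barycentric coordinates of P with respect to A_1A_2A_3: (1/4, 1/4, 1/2).
On side A_3A_1 the A_2-coordinate is zero; dropping P's A_2-weight 1/4 and renormalizing the remaining 1/2 : 1/4 gives weights 2/3, 1/3 on A_3, A_1.
Q = (2/3)·(3, 8) + (1/3)·(-6, 2) = (0, 6).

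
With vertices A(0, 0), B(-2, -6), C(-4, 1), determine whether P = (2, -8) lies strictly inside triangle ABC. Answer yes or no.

no

Barycentric coordinates of P: (12/13, 15/13, -14/13).
The three coordinates are positive, positive, negative; a point is interior exactly when all three are positive.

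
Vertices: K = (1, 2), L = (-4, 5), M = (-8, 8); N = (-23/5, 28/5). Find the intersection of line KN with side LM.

Barycentric coordinates of N with respect to KLM: (1/5, 2/5, 2/5).
On side LM the K-coordinate is zero; dropping N's K-weight 1/5 and renormalizing the remaining 2/5 : 2/5 gives weights 1/2, 1/2 on L, M.
J = (1/2)·(-4, 5) + (1/2)·(-8, 8) = (-6, 13/2).

(-6, 13/2)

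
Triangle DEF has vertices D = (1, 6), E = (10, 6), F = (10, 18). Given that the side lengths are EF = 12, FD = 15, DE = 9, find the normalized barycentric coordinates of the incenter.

(1/3, 5/12, 1/4)

The incenter has barycentric coordinates proportional to the opposite side lengths: (12 : 15 : 9).
Normalizing by 12+15+9 = 36 gives (1/3, 5/12, 1/4).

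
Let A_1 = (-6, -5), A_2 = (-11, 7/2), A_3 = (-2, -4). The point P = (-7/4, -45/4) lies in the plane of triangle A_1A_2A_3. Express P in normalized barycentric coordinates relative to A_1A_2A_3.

(13/8, -3/4, 1/8)

Signed area of the reference triangle: [A_1A_2A_3] = ½·((-6)·(7/2−(-4)) + (-11)·(-4−(-5)) + (-2)·(-5−(7/2))) = ½·(-45 − 11 + 17) = -39/2.
[PA_2A_3] = ½·((-7/4)·(7/2−(-4)) + (-11)·(-4−(-45/4)) + (-2)·(-45/4−(7/2))) = ½·(-105/8 − 319/4 + 59/2) = -507/16, so the A_1-coordinate is (-507/16)/(-39/2) = 13/8.
[A_1PA_3] = ½·((-6)·(-45/4−(-4)) + (-7/4)·(-4−(-5)) + (-2)·(-5−(-45/4))) = ½·(87/2 − 7/4 − 25/2) = 117/8, so the A_2-coordinate is -3/4.
[A_1A_2P] = ½·((-6)·(7/2−(-45/4)) + (-11)·(-45/4−(-5)) + (-7/4)·(-5−(7/2))) = ½·(-177/2 + 275/4 + 119/8) = -39/16, so the A_3-coordinate is 1/8.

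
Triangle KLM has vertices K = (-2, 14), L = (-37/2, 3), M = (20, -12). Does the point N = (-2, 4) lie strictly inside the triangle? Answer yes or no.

Barycentric coordinates of N: (26/61, 20/61, 15/61).
The three coordinates are positive, positive, positive; a point is interior exactly when all three are positive.

yes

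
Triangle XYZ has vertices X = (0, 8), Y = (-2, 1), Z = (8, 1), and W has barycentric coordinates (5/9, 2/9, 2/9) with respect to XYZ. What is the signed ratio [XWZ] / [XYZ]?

2/9

The signed ratio [XWZ]/[XYZ] equals the barycentric coordinate of W at vertex Y, which is 2/9.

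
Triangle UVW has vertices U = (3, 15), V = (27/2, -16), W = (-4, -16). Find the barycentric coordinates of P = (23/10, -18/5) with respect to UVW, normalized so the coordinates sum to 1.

(2/5, 1/5, 2/5)

Signed area of the reference triangle: [UVW] = ½·(3·(-16−(-16)) + (27/2)·(-16−15) + (-4)·(15−(-16))) = ½·(0 − 837/2 − 124) = -1085/4.
[PVW] = ½·((23/10)·(-16−(-16)) + (27/2)·(-16−(-18/5)) + (-4)·(-18/5−(-16))) = ½·(0 − 837/5 − 248/5) = -217/2, so the U-coordinate is (-217/2)/(-1085/4) = 2/5.
[UPW] = ½·(3·(-18/5−(-16)) + (23/10)·(-16−15) + (-4)·(15−(-18/5))) = ½·(186/5 − 713/10 − 372/5) = -217/4, so the V-coordinate is 1/5.
[UVP] = ½·(3·(-16−(-18/5)) + (27/2)·(-18/5−15) + (23/10)·(15−(-16))) = ½·(-186/5 − 2511/10 + 713/10) = -217/2, so the W-coordinate is 2/5.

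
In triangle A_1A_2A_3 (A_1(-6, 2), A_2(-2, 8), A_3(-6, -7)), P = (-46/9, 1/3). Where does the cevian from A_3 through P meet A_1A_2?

(-14/3, 4)

Barycentric coordinates of P with respect to A_1A_2A_3: (4/9, 2/9, 1/3).
On side A_1A_2 the A_3-coordinate is zero; dropping P's A_3-weight 1/3 and renormalizing the remaining 4/9 : 2/9 gives weights 2/3, 1/3 on A_1, A_2.
Q = (2/3)·(-6, 2) + (1/3)·(-2, 8) = (-14/3, 4).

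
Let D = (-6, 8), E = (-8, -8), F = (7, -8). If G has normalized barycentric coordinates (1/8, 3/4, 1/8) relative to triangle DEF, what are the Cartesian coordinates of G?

G = (1/8)·D + (3/4)·E + (1/8)·F.
x-coordinate: (1/8)·(-6) + (3/4)·(-8) + (1/8)·7 = -47/8.
y-coordinate: (1/8)·8 + (3/4)·(-8) + (1/8)·(-8) = -6.

(-47/8, -6)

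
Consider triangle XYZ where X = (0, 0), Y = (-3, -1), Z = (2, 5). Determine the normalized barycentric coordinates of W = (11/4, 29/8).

(7/8, -1/2, 5/8)

Signed area of the reference triangle: [XYZ] = ½·(0·(-1−5) + (-3)·(5−0) + 2·(0−(-1))) = ½·(0 − 15 + 2) = -13/2.
[WYZ] = ½·((11/4)·(-1−5) + (-3)·(5−(29/8)) + 2·(29/8−(-1))) = ½·(-33/2 − 33/8 + 37/4) = -91/16, so the X-coordinate is (-91/16)/(-13/2) = 7/8.
[XWZ] = ½·(0·(29/8−5) + (11/4)·(5−0) + 2·(0−(29/8))) = ½·(0 + 55/4 − 29/4) = 13/4, so the Y-coordinate is -1/2.
[XYW] = ½·(0·(-1−(29/8)) + (-3)·(29/8−0) + (11/4)·(0−(-1))) = ½·(0 − 87/8 + 11/4) = -65/16, so the Z-coordinate is 5/8.
Check: 7/8 − 1/2 + 5/8 = 1.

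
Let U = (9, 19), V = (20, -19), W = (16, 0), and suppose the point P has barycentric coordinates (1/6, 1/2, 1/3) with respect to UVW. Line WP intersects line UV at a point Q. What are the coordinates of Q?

(69/4, -19/2)

Line WP meets UV where the W-coordinate vanishes; zeroing P's W-weight and renormalizing leaves U, V-weights 1/6 : 1/2 → (1/4, 3/4).
So Q = (1/4)·U + (3/4)·V = (69/4, -19/2).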